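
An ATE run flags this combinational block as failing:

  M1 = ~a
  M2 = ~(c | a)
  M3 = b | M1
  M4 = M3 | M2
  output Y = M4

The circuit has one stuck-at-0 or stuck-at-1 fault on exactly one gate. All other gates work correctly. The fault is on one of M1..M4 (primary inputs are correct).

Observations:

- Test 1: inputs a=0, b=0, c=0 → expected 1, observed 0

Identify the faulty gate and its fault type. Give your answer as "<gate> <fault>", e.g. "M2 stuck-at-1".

M4 stuck-at-0

Fault-free values for test 1 (a=0, b=0, c=0): M1=1, M2=1, M3=1, M4=1, giving Y=1. Observed 0.
Test 1: faults giving observed 0 are {M4 stuck-at-0}.
Only M4 stuck-at-0 is consistent with every test.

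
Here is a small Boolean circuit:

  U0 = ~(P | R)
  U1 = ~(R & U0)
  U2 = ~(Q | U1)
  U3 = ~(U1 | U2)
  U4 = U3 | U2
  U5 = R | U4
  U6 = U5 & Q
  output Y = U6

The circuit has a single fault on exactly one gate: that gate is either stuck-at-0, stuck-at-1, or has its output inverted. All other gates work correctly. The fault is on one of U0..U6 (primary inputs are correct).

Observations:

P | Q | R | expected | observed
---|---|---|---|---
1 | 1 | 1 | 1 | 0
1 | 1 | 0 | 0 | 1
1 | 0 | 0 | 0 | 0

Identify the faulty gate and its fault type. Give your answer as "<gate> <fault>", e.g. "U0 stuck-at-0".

Fault-free values for test 1 (P=1, Q=1, R=1): U0=0, U1=1, U2=0, U3=0, U4=0, U5=1, U6=1, giving Y=1. Observed 0.
Test 1: faults giving observed 0 are {U5 stuck-at-0, U5 inverted output, U6 stuck-at-0, U6 inverted output}.
Test 2 (P=1, Q=1, R=0): fault-free U0=0, U1=1, U2=0, U3=0, U4=0, U5=0, U6=0 → 0; observed 1. Eliminates U5 stuck-at-0, U6 stuck-at-0.
Test 3 (P=1, Q=0, R=0): fault-free U0=0, U1=1, U2=0, U3=0, U4=0, U5=0, U6=0 → 0; observed 0. Eliminates U6 inverted output.
Only U5 inverted output is consistent with every test.

U5 inverted output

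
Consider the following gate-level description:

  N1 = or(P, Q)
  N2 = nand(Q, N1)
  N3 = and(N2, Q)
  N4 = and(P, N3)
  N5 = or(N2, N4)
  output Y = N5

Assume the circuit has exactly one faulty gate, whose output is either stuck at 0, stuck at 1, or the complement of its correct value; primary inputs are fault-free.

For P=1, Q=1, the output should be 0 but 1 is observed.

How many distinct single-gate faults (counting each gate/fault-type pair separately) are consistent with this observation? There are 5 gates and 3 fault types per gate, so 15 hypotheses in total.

10

Fault-free: N1=1, N2=0, N3=0, N4=0, N5=0 → 0. Observed 1.
  N1: stuck-at-0, inverted output ✓; others ✗
  N2: stuck-at-1, inverted output ✓; others ✗
  N3: stuck-at-1, inverted output ✓; others ✗
  N4: stuck-at-1, inverted output ✓; others ✗
  N5: stuck-at-1, inverted output ✓; others ✗
Consistent faults: {N1 stuck-at-0, N1 inverted output, N2 stuck-at-1, N2 inverted output, N3 stuck-at-1, N3 inverted output, N4 stuck-at-1, N4 inverted output, N5 stuck-at-1, N5 inverted output} — 10 in all.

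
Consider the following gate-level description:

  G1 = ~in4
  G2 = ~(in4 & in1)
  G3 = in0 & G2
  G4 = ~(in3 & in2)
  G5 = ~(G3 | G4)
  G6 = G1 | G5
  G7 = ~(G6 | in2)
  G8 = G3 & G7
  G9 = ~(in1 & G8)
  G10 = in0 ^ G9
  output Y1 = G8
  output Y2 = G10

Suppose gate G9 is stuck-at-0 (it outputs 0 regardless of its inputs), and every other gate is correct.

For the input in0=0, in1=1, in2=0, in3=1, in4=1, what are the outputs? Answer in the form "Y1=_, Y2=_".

Y1=0, Y2=0

Propagate with G9 forced: G1=0, G2=0, G3=0, G4=1, G5=0, G6=0, G7=1, G8=0, G9=0 [stuck-at-0], G10=0.
So the outputs are Y1=0, Y2=0. (Without the fault they would be Y1=0, Y2=1.)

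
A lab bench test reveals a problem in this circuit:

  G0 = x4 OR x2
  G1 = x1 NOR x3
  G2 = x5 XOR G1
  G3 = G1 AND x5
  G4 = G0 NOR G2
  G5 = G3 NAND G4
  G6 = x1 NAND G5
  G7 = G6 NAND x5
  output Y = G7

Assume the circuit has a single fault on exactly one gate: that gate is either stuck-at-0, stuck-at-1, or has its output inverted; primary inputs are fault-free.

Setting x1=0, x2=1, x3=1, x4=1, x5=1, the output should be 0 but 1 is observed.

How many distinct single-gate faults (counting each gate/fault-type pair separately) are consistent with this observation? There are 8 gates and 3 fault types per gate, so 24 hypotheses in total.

Fault-free: G0=1, G1=0, G2=1, G3=0, G4=0, G5=1, G6=1, G7=0 → 0. Observed 1.
  G0: none of the 3 fault types match ✗
  G1: none of the 3 fault types match ✗
  G2: none of the 3 fault types match ✗
  G3: none of the 3 fault types match ✗
  G4: none of the 3 fault types match ✗
  G5: none of the 3 fault types match ✗
  G6: stuck-at-0, inverted output ✓; others ✗
  G7: stuck-at-1, inverted output ✓; others ✗
Consistent faults: {G6 stuck-at-0, G6 inverted output, G7 stuck-at-1, G7 inverted output} — 4 in all.

4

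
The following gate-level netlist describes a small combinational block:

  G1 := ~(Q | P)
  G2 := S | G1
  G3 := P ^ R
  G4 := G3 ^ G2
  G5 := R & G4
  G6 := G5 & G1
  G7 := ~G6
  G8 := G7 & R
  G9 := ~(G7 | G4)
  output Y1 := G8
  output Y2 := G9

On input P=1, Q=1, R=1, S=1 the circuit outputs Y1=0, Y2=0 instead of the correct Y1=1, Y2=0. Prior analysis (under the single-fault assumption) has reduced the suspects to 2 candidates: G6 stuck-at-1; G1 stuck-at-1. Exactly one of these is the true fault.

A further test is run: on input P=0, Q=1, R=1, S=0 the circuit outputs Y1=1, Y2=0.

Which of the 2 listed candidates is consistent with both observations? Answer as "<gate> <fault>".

G1 stuck-at-1

Evaluate each candidate on input P=0, Q=1, R=1, S=0:
  G6 stuck-at-1: G1=0, G2=0, G3=1, G4=1, G5=1, G6=1 [stuck-at-1], G7=0, G8=0, G9=0 → Y1=0, Y2=0 — eliminated
  G1 stuck-at-1: G1=1 [stuck-at-1], G2=1, G3=1, G4=0, G5=0, G6=0, G7=1, G8=1, G9=0 → Y1=1, Y2=0 — matches
Only G1 stuck-at-1 reproduces the observed Y1=1, Y2=0.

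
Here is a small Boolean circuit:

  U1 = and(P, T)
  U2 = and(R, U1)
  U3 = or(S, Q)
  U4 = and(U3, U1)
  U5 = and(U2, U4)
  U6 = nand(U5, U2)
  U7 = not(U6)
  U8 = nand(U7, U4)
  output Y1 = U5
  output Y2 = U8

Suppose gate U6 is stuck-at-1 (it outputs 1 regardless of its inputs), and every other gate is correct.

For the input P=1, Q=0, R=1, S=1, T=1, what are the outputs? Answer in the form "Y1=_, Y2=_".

Propagate with U6 forced: U1=1, U2=1, U3=1, U4=1, U5=1, U6=1 [stuck-at-1], U7=0, U8=1.
So the outputs are Y1=1, Y2=1. (Without the fault they would be Y1=1, Y2=0.)

Y1=1, Y2=1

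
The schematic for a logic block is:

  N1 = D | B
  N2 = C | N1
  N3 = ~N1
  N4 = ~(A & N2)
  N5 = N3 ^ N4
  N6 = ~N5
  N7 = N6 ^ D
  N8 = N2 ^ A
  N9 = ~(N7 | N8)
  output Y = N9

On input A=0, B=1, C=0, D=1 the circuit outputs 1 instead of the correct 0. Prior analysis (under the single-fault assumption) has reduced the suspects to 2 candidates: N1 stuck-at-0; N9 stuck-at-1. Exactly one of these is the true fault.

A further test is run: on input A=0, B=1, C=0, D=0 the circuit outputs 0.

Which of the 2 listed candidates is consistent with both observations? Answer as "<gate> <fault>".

N1 stuck-at-0

Evaluate each candidate on input A=0, B=1, C=0, D=0:
  N1 stuck-at-0: N1=0 [stuck-at-0], N2=0, N3=1, N4=1, N5=0, N6=1, N7=1, N8=0, N9=0 → 0 — matches
  N9 stuck-at-1: N1=1, N2=1, N3=0, N4=1, N5=1, N6=0, N7=0, N8=1, N9=1 [stuck-at-1] → 1 — eliminated
Only N1 stuck-at-0 reproduces the observed 0.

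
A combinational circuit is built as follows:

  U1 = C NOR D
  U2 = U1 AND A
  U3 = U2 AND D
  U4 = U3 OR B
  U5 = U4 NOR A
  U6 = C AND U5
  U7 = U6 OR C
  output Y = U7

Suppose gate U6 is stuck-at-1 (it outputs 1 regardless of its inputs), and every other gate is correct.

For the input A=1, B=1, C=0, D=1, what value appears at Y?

Propagate with U6 forced: U1=0, U2=0, U3=0, U4=1, U5=0, U6=1 [stuck-at-1], U7=1.
So Y = 1. (Without the fault it would be 0.)

1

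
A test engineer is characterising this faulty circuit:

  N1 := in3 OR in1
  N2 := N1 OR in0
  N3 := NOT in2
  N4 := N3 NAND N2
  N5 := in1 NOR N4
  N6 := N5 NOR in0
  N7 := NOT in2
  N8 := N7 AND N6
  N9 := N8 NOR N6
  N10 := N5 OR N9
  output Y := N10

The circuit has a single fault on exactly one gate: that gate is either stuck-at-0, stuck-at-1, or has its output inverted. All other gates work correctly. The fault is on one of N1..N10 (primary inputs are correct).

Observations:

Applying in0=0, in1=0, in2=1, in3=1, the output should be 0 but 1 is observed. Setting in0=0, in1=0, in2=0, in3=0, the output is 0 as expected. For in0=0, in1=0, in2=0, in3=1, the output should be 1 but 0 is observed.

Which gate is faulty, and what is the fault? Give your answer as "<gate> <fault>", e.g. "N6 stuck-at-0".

Fault-free values for test 1 (in0=0, in1=0, in2=1, in3=1): N1=1, N2=1, N3=0, N4=1, N5=0, N6=1, N7=0, N8=0, N9=0, N10=0, giving Y=0. Observed 1.
Test 1: faults giving observed 1 are {N3 stuck-at-1, N3 inverted output, N4 stuck-at-0, N4 inverted output, N5 stuck-at-1, N5 inverted output, N6 stuck-at-0, N6 inverted output, N9 stuck-at-1, N9 inverted output, N10 stuck-at-1, N10 inverted output}.
Test 2 (in0=0, in1=0, in2=0, in3=0): fault-free N1=0, N2=0, N3=1, N4=1, N5=0, N6=1, N7=1, N8=1, N9=0, N10=0 → 0; observed 0. Eliminates N4 stuck-at-0, N4 inverted output, N5 stuck-at-1, N5 inverted output, N6 stuck-at-0, N6 inverted output, N9 stuck-at-1, N9 inverted output, N10 stuck-at-1, N10 inverted output.
Test 3 (in0=0, in1=0, in2=0, in3=1): fault-free N1=1, N2=1, N3=1, N4=0, N5=1, N6=0, N7=1, N8=0, N9=1, N10=1 → 1; observed 0. Eliminates N3 stuck-at-1.
Only N3 inverted output is consistent with every test.

N3 inverted output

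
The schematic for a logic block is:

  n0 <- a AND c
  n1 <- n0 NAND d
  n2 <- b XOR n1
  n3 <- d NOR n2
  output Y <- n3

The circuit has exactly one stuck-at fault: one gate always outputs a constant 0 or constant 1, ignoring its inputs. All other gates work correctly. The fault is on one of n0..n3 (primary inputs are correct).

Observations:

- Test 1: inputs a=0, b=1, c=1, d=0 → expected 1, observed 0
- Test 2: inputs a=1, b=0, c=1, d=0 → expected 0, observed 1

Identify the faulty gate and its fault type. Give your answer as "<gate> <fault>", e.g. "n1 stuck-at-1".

Fault-free values for test 1 (a=0, b=1, c=1, d=0): n0=0, n1=1, n2=0, n3=1, giving Y=1. Observed 0.
Test 1: faults giving observed 0 are {n1 stuck-at-0, n2 stuck-at-1, n3 stuck-at-0}.
Test 2 (a=1, b=0, c=1, d=0): fault-free n0=1, n1=1, n2=1, n3=0 → 0; observed 1. Eliminates n2 stuck-at-1, n3 stuck-at-0.
Only n1 stuck-at-0 is consistent with every test.

n1 stuck-at-0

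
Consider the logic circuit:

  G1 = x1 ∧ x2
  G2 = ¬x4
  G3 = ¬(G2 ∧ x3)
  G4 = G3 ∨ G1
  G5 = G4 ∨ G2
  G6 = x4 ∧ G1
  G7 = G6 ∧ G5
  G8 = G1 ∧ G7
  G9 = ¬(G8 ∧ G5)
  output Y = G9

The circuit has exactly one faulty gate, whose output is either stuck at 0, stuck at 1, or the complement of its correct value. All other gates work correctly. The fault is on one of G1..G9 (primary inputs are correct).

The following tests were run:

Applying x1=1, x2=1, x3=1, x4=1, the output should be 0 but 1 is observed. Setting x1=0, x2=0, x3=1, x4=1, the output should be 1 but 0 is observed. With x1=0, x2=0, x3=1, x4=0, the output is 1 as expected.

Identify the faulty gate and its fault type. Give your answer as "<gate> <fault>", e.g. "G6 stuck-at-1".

Fault-free values for test 1 (x1=1, x2=1, x3=1, x4=1): G1=1, G2=0, G3=1, G4=1, G5=1, G6=1, G7=1, G8=1, G9=0, giving Y=0. Observed 1.
Test 1: faults giving observed 1 are {G1 stuck-at-0, G1 inverted output, G4 stuck-at-0, G4 inverted output, G5 stuck-at-0, G5 inverted output, G6 stuck-at-0, G6 inverted output, G7 stuck-at-0, G7 inverted output, G8 stuck-at-0, G8 inverted output, G9 stuck-at-1, G9 inverted output}.
Test 2 (x1=0, x2=0, x3=1, x4=1): fault-free G1=0, G2=0, G3=1, G4=1, G5=1, G6=0, G7=0, G8=0, G9=1 → 1; observed 0. Eliminates G1 stuck-at-0, G4 stuck-at-0, G4 inverted output, G5 stuck-at-0, G5 inverted output, G6 stuck-at-0, G6 inverted output, G7 stuck-at-0, G7 inverted output, G8 stuck-at-0, G9 stuck-at-1.
Test 3 (x1=0, x2=0, x3=1, x4=0): fault-free G1=0, G2=1, G3=0, G4=0, G5=1, G6=0, G7=0, G8=0, G9=1 → 1; observed 1. Eliminates G8 inverted output, G9 inverted output.
Only G1 inverted output is consistent with every test.

G1 inverted output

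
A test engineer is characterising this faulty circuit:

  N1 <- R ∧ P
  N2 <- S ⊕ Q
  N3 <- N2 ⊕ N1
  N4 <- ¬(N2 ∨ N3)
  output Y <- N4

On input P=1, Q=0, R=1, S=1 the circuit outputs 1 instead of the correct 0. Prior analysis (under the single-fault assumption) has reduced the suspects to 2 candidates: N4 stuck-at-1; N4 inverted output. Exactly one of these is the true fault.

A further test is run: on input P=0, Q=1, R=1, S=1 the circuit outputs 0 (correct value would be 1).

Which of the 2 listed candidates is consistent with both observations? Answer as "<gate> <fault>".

N4 inverted output

Evaluate each candidate on input P=0, Q=1, R=1, S=1:
  N4 stuck-at-1: N1=0, N2=0, N3=0, N4=1 [stuck-at-1] → 1 — eliminated
  N4 inverted output: N1=0, N2=0, N3=0, N4=0 [inverted output] → 0 — matches
Only N4 inverted output reproduces the observed 0.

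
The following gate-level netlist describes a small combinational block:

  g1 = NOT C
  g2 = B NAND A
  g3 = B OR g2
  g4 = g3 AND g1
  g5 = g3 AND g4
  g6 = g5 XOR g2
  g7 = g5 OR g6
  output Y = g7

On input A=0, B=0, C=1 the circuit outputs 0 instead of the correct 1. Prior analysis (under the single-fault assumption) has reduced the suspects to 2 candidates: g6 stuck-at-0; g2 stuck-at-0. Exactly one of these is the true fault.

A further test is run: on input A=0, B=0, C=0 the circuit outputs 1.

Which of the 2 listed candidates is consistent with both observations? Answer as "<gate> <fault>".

Evaluate each candidate on input A=0, B=0, C=0:
  g6 stuck-at-0: g1=1, g2=1, g3=1, g4=1, g5=1, g6=0 [stuck-at-0], g7=1 → 1 — matches
  g2 stuck-at-0: g1=1, g2=0 [stuck-at-0], g3=0, g4=0, g5=0, g6=0, g7=0 → 0 — eliminated
Only g6 stuck-at-0 reproduces the observed 1.

g6 stuck-at-0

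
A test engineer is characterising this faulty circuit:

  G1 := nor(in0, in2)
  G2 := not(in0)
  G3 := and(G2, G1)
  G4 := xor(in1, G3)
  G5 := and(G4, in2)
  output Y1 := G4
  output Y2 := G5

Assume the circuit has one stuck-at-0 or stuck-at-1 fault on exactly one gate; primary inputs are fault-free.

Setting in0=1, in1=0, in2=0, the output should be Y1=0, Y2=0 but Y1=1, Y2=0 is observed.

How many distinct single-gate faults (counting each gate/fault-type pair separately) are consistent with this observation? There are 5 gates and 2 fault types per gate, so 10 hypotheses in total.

Fault-free: G1=0, G2=0, G3=0, G4=0, G5=0 → Y1=0, Y2=0. Observed Y1=1, Y2=0.
  G1 stuck-at-0: output Y1=0, Y2=0 ✗
  G1 stuck-at-1: output Y1=0, Y2=0 ✗
  G2 stuck-at-0: output Y1=0, Y2=0 ✗
  G2 stuck-at-1: output Y1=0, Y2=0 ✗
  G3 stuck-at-0: output Y1=0, Y2=0 ✗
  G3 stuck-at-1: output Y1=1, Y2=0 ✓
  G4 stuck-at-0: output Y1=0, Y2=0 ✗
  G4 stuck-at-1: output Y1=1, Y2=0 ✓
  G5 stuck-at-0: output Y1=0, Y2=0 ✗
  G5 stuck-at-1: output Y1=0, Y2=1 ✗
Consistent faults: {G3 stuck-at-1, G4 stuck-at-1} — 2 in all.

2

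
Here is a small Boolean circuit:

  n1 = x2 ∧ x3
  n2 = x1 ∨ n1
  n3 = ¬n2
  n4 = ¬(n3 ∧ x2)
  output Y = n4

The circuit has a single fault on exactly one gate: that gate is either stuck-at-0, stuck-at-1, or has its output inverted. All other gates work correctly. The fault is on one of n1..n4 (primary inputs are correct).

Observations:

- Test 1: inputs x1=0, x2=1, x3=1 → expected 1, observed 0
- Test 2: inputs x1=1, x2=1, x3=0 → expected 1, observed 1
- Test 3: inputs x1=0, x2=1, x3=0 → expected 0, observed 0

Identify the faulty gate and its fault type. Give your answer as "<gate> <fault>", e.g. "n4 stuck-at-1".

n1 stuck-at-0

Fault-free values for test 1 (x1=0, x2=1, x3=1): n1=1, n2=1, n3=0, n4=1, giving Y=1. Observed 0.
Test 1: faults giving observed 0 are {n1 stuck-at-0, n1 inverted output, n2 stuck-at-0, n2 inverted output, n3 stuck-at-1, n3 inverted output, n4 stuck-at-0, n4 inverted output}.
Test 2 (x1=1, x2=1, x3=0): fault-free n1=0, n2=1, n3=0, n4=1 → 1; observed 1. Eliminates n2 stuck-at-0, n2 inverted output, n3 stuck-at-1, n3 inverted output, n4 stuck-at-0, n4 inverted output.
Test 3 (x1=0, x2=1, x3=0): fault-free n1=0, n2=0, n3=1, n4=0 → 0; observed 0. Eliminates n1 inverted output.
Only n1 stuck-at-0 is consistent with every test.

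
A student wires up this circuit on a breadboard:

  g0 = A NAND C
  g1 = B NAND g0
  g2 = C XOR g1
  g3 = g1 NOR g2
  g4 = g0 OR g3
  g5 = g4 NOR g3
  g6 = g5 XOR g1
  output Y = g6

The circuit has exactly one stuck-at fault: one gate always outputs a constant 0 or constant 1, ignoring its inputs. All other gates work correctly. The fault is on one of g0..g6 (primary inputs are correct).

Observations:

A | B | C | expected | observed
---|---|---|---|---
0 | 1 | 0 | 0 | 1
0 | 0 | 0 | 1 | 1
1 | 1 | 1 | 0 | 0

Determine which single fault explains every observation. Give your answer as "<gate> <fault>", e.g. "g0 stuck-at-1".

g1 stuck-at-1

Fault-free values for test 1 (A=0, B=1, C=0): g0=1, g1=0, g2=0, g3=1, g4=1, g5=0, g6=0, giving Y=0. Observed 1.
Test 1: faults giving observed 1 are {g1 stuck-at-1, g5 stuck-at-1, g6 stuck-at-1}.
Test 2 (A=0, B=0, C=0): fault-free g0=1, g1=1, g2=1, g3=0, g4=1, g5=0, g6=1 → 1; observed 1. Eliminates g5 stuck-at-1.
Test 3 (A=1, B=1, C=1): fault-free g0=0, g1=1, g2=0, g3=0, g4=0, g5=1, g6=0 → 0; observed 0. Eliminates g6 stuck-at-1.
Only g1 stuck-at-1 is consistent with every test.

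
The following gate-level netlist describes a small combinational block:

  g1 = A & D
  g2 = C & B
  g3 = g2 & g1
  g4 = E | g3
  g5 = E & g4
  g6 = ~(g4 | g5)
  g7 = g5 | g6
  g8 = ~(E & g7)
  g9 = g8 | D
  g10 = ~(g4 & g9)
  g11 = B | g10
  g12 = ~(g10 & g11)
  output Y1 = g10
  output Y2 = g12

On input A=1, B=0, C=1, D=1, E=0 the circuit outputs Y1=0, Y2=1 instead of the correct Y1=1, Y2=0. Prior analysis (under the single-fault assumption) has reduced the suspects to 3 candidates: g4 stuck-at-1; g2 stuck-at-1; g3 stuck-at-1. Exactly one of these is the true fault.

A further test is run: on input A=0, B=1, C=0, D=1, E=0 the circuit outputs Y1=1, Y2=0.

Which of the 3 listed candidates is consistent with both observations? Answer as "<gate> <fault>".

g2 stuck-at-1

Evaluate each candidate on input A=0, B=1, C=0, D=1, E=0:
  g4 stuck-at-1: g1=0, g2=0, g3=0, g4=1 [stuck-at-1], g5=0, g6=0, g7=0, g8=1, g9=1, g10=0, g11=1, g12=1 → Y1=0, Y2=1 — eliminated
  g2 stuck-at-1: g1=0, g2=1 [stuck-at-1], g3=0, g4=0, g5=0, g6=1, g7=1, g8=1, g9=1, g10=1, g11=1, g12=0 → Y1=1, Y2=0 — matches
  g3 stuck-at-1: g1=0, g2=0, g3=1 [stuck-at-1], g4=1, g5=0, g6=0, g7=0, g8=1, g9=1, g10=0, g11=1, g12=1 → Y1=0, Y2=1 — eliminated
Only g2 stuck-at-1 reproduces the observed Y1=1, Y2=0.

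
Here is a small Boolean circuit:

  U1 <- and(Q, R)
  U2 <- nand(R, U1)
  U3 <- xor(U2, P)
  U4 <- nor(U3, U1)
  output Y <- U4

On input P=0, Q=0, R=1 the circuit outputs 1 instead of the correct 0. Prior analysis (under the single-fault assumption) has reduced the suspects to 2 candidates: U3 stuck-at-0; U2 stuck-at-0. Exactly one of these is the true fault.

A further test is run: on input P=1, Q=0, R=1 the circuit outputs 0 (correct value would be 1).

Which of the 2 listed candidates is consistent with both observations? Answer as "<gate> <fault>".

U2 stuck-at-0

Evaluate each candidate on input P=1, Q=0, R=1:
  U3 stuck-at-0: U1=0, U2=1, U3=0 [stuck-at-0], U4=1 → 1 — eliminated
  U2 stuck-at-0: U1=0, U2=0 [stuck-at-0], U3=1, U4=0 → 0 — matches
Only U2 stuck-at-0 reproduces the observed 0.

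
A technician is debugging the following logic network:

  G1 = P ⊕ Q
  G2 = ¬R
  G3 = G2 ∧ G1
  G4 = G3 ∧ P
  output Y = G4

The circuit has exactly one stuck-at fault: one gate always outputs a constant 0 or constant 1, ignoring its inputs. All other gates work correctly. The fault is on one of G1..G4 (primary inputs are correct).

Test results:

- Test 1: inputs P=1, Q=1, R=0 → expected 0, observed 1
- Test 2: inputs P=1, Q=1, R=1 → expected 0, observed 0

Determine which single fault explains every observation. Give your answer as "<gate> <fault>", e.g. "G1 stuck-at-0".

Fault-free values for test 1 (P=1, Q=1, R=0): G1=0, G2=1, G3=0, G4=0, giving Y=0. Observed 1.
Test 1: faults giving observed 1 are {G1 stuck-at-1, G3 stuck-at-1, G4 stuck-at-1}.
Test 2 (P=1, Q=1, R=1): fault-free G1=0, G2=0, G3=0, G4=0 → 0; observed 0. Eliminates G3 stuck-at-1, G4 stuck-at-1.
Only G1 stuck-at-1 is consistent with every test.

G1 stuck-at-1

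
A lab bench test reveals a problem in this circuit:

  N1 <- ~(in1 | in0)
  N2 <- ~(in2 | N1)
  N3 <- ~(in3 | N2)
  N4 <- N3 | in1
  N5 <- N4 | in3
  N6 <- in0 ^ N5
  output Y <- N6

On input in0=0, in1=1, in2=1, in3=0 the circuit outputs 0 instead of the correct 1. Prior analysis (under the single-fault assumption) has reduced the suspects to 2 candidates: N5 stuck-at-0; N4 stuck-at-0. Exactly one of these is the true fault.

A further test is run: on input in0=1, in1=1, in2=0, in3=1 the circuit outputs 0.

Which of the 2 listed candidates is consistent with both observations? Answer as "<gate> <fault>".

N4 stuck-at-0

Evaluate each candidate on input in0=1, in1=1, in2=0, in3=1:
  N5 stuck-at-0: N1=0, N2=1, N3=0, N4=1, N5=0 [stuck-at-0], N6=1 → 1 — eliminated
  N4 stuck-at-0: N1=0, N2=1, N3=0, N4=0 [stuck-at-0], N5=1, N6=0 → 0 — matches
Only N4 stuck-at-0 reproduces the observed 0.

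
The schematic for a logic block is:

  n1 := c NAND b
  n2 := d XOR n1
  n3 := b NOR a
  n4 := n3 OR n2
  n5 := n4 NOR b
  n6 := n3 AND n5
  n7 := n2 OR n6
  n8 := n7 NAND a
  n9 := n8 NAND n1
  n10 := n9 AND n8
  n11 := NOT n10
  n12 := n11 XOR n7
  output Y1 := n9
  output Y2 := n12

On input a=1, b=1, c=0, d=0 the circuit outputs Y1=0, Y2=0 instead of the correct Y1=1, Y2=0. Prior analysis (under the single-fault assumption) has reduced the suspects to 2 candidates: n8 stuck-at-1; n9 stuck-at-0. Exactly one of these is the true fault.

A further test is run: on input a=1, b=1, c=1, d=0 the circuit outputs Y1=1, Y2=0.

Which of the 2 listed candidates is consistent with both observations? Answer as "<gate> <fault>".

Evaluate each candidate on input a=1, b=1, c=1, d=0:
  n8 stuck-at-1: n1=0, n2=0, n3=0, n4=0, n5=0, n6=0, n7=0, n8=1 [stuck-at-1], n9=1, n10=1, n11=0, n12=0 → Y1=1, Y2=0 — matches
  n9 stuck-at-0: n1=0, n2=0, n3=0, n4=0, n5=0, n6=0, n7=0, n8=1, n9=0 [stuck-at-0], n10=0, n11=1, n12=1 → Y1=0, Y2=1 — eliminated
Only n8 stuck-at-1 reproduces the observed Y1=1, Y2=0.

n8 stuck-at-1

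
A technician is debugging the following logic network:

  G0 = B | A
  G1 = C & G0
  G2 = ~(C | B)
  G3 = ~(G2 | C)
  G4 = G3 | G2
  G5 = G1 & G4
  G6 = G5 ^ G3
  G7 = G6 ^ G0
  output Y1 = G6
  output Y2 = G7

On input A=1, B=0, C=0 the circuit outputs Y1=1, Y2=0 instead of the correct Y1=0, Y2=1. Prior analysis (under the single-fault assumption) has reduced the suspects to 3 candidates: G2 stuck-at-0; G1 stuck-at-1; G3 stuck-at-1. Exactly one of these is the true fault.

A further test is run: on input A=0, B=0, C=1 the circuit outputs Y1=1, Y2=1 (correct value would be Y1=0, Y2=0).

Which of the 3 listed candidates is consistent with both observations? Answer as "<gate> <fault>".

Evaluate each candidate on input A=0, B=0, C=1:
  G2 stuck-at-0: G0=0, G1=0, G2=0 [stuck-at-0], G3=0, G4=0, G5=0, G6=0, G7=0 → Y1=0, Y2=0 — eliminated
  G1 stuck-at-1: G0=0, G1=1 [stuck-at-1], G2=0, G3=0, G4=0, G5=0, G6=0, G7=0 → Y1=0, Y2=0 — eliminated
  G3 stuck-at-1: G0=0, G1=0, G2=0, G3=1 [stuck-at-1], G4=1, G5=0, G6=1, G7=1 → Y1=1, Y2=1 — matches
Only G3 stuck-at-1 reproduces the observed Y1=1, Y2=1.

G3 stuck-at-1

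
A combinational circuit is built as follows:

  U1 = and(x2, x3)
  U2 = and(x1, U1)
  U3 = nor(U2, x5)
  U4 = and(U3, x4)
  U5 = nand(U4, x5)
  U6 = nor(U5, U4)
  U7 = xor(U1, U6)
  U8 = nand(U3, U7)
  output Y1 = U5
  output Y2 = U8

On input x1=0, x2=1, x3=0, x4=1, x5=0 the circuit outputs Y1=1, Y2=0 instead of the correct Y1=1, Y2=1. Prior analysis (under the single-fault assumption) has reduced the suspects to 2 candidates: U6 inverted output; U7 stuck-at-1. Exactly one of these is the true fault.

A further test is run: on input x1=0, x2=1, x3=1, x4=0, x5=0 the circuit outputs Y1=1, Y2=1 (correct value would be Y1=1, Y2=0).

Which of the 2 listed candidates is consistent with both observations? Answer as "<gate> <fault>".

U6 inverted output

Evaluate each candidate on input x1=0, x2=1, x3=1, x4=0, x5=0:
  U6 inverted output: U1=1, U2=0, U3=1, U4=0, U5=1, U6=1 [inverted output], U7=0, U8=1 → Y1=1, Y2=1 — matches
  U7 stuck-at-1: U1=1, U2=0, U3=1, U4=0, U5=1, U6=0, U7=1 [stuck-at-1], U8=0 → Y1=1, Y2=0 — eliminated
Only U6 inverted output reproduces the observed Y1=1, Y2=1.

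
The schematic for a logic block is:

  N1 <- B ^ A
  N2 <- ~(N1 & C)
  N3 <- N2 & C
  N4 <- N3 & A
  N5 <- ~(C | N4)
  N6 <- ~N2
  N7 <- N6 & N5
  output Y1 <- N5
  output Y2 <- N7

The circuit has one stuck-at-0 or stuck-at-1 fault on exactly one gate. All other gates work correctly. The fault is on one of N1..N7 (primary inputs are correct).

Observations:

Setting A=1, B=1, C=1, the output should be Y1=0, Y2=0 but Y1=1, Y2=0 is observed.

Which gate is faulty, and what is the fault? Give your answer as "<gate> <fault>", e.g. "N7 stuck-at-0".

Fault-free values for test 1 (A=1, B=1, C=1): N1=0, N2=1, N3=1, N4=1, N5=0, N6=0, N7=0, giving Y1=0, Y2=0. Observed Y1=1, Y2=0.
Test 1: faults giving observed Y1=1, Y2=0 are {N5 stuck-at-1}.
Only N5 stuck-at-1 is consistent with every test.

N5 stuck-at-1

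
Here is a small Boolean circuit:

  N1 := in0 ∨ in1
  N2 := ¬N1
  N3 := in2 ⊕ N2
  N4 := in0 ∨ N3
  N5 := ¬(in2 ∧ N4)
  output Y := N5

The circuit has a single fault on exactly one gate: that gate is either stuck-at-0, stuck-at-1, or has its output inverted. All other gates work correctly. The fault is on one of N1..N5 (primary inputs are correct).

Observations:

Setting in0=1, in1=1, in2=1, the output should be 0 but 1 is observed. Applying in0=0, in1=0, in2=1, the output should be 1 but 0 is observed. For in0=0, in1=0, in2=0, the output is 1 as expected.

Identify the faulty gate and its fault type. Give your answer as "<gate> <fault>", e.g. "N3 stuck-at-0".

Fault-free values for test 1 (in0=1, in1=1, in2=1): N1=1, N2=0, N3=1, N4=1, N5=0, giving Y=0. Observed 1.
Test 1: faults giving observed 1 are {N4 stuck-at-0, N4 inverted output, N5 stuck-at-1, N5 inverted output}.
Test 2 (in0=0, in1=0, in2=1): fault-free N1=0, N2=1, N3=0, N4=0, N5=1 → 1; observed 0. Eliminates N4 stuck-at-0, N5 stuck-at-1.
Test 3 (in0=0, in1=0, in2=0): fault-free N1=0, N2=1, N3=1, N4=1, N5=1 → 1; observed 1. Eliminates N5 inverted output.
Only N4 inverted output is consistent with every test.

N4 inverted output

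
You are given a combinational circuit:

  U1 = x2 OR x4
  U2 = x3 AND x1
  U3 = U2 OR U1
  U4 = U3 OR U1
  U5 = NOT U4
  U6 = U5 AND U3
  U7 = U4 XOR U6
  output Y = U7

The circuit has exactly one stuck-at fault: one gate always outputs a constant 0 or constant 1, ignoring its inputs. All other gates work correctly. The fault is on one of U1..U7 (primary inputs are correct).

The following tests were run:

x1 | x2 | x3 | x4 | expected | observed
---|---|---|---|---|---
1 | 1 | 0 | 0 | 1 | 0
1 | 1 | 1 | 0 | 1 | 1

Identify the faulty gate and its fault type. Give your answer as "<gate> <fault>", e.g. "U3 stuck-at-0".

U1 stuck-at-0

Fault-free values for test 1 (x1=1, x2=1, x3=0, x4=0): U1=1, U2=0, U3=1, U4=1, U5=0, U6=0, U7=1, giving Y=1. Observed 0.
Test 1: faults giving observed 0 are {U1 stuck-at-0, U5 stuck-at-1, U6 stuck-at-1, U7 stuck-at-0}.
Test 2 (x1=1, x2=1, x3=1, x4=0): fault-free U1=1, U2=1, U3=1, U4=1, U5=0, U6=0, U7=1 → 1; observed 1. Eliminates U5 stuck-at-1, U6 stuck-at-1, U7 stuck-at-0.
Only U1 stuck-at-0 is consistent with every test.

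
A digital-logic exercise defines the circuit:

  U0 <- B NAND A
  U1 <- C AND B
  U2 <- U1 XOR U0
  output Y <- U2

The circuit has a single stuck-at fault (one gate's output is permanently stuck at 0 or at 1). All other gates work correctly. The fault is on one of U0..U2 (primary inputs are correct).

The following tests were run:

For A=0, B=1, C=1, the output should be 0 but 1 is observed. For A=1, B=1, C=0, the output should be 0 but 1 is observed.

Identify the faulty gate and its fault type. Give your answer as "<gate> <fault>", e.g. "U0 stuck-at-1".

U2 stuck-at-1

Fault-free values for test 1 (A=0, B=1, C=1): U0=1, U1=1, U2=0, giving Y=0. Observed 1.
Test 1: faults giving observed 1 are {U0 stuck-at-0, U1 stuck-at-0, U2 stuck-at-1}.
Test 2 (A=1, B=1, C=0): fault-free U0=0, U1=0, U2=0 → 0; observed 1. Eliminates U0 stuck-at-0, U1 stuck-at-0.
Only U2 stuck-at-1 is consistent with every test.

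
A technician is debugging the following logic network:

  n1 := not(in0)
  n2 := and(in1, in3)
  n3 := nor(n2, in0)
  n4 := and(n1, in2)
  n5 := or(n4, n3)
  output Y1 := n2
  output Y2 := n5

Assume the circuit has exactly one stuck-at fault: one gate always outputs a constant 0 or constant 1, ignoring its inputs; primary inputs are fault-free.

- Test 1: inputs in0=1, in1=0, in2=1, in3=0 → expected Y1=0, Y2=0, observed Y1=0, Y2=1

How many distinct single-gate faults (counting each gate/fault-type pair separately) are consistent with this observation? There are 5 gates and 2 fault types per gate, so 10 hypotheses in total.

4

Fault-free: n1=0, n2=0, n3=0, n4=0, n5=0 → Y1=0, Y2=0. Observed Y1=0, Y2=1.
  n1 stuck-at-0: output Y1=0, Y2=0 ✗
  n1 stuck-at-1: output Y1=0, Y2=1 ✓
  n2 stuck-at-0: output Y1=0, Y2=0 ✗
  n2 stuck-at-1: output Y1=1, Y2=0 ✗
  n3 stuck-at-0: output Y1=0, Y2=0 ✗
  n3 stuck-at-1: output Y1=0, Y2=1 ✓
  n4 stuck-at-0: output Y1=0, Y2=0 ✗
  n4 stuck-at-1: output Y1=0, Y2=1 ✓
  n5 stuck-at-0: output Y1=0, Y2=0 ✗
  n5 stuck-at-1: output Y1=0, Y2=1 ✓
Consistent faults: {n1 stuck-at-1, n3 stuck-at-1, n4 stuck-at-1, n5 stuck-at-1} — 4 in all.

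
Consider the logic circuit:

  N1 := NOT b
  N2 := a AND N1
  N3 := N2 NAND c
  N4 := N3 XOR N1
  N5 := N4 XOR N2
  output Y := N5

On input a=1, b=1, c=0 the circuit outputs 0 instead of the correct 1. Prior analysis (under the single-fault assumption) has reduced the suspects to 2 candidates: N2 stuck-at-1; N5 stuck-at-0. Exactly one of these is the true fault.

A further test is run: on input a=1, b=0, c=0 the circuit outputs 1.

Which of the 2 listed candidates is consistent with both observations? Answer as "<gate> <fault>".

Evaluate each candidate on input a=1, b=0, c=0:
  N2 stuck-at-1: N1=1, N2=1 [stuck-at-1], N3=1, N4=0, N5=1 → 1 — matches
  N5 stuck-at-0: N1=1, N2=1, N3=1, N4=0, N5=0 [stuck-at-0] → 0 — eliminated
Only N2 stuck-at-1 reproduces the observed 1.

N2 stuck-at-1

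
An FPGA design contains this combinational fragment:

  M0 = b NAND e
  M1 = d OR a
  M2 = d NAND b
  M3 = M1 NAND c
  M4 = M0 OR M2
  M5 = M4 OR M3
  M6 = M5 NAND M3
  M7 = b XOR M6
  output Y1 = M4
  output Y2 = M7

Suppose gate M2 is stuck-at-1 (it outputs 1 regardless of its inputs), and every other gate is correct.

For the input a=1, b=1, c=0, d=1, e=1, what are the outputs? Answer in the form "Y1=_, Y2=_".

Propagate with M2 forced: M0=0, M1=1, M2=1 [stuck-at-1], M3=1, M4=1, M5=1, M6=0, M7=1.
So the outputs are Y1=1, Y2=1. (Without the fault they would be Y1=0, Y2=1.)

Y1=1, Y2=1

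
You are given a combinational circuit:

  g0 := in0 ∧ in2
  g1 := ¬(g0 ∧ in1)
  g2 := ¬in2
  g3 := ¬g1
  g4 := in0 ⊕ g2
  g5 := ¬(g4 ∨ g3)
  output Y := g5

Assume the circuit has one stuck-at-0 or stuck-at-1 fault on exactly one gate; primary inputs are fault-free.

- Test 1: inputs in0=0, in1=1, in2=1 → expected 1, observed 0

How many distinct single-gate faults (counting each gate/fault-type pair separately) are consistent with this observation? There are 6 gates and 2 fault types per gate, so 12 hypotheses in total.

6

Fault-free: g0=0, g1=1, g2=0, g3=0, g4=0, g5=1 → 1. Observed 0.
  g0 stuck-at-0: output 1 ✗
  g0 stuck-at-1: output 0 ✓
  g1 stuck-at-0: output 0 ✓
  g1 stuck-at-1: output 1 ✗
  g2 stuck-at-0: output 1 ✗
  g2 stuck-at-1: output 0 ✓
  g3 stuck-at-0: output 1 ✗
  g3 stuck-at-1: output 0 ✓
  g4 stuck-at-0: output 1 ✗
  g4 stuck-at-1: output 0 ✓
  g5 stuck-at-0: output 0 ✓
  g5 stuck-at-1: output 1 ✗
Consistent faults: {g0 stuck-at-1, g1 stuck-at-0, g2 stuck-at-1, g3 stuck-at-1, g4 stuck-at-1, g5 stuck-at-0} — 6 in all.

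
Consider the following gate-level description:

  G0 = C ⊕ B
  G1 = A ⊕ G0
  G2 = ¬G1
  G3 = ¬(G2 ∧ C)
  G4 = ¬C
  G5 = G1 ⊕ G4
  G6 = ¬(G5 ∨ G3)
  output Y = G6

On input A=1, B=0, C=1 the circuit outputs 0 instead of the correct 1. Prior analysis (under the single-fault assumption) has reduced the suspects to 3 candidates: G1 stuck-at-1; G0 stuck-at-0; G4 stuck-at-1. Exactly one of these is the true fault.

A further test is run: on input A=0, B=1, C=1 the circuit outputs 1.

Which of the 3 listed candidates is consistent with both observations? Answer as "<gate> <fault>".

G0 stuck-at-0

Evaluate each candidate on input A=0, B=1, C=1:
  G1 stuck-at-1: G0=0, G1=1 [stuck-at-1], G2=0, G3=1, G4=0, G5=1, G6=0 → 0 — eliminated
  G0 stuck-at-0: G0=0 [stuck-at-0], G1=0, G2=1, G3=0, G4=0, G5=0, G6=1 → 1 — matches
  G4 stuck-at-1: G0=0, G1=0, G2=1, G3=0, G4=1 [stuck-at-1], G5=1, G6=0 → 0 — eliminated
Only G0 stuck-at-0 reproduces the observed 1.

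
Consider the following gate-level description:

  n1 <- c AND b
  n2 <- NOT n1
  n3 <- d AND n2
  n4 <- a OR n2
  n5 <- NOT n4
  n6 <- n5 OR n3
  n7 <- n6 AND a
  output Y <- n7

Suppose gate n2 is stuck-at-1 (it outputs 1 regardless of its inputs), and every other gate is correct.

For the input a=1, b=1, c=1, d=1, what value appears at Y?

Propagate with n2 forced: n1=1, n2=1 [stuck-at-1], n3=1, n4=1, n5=0, n6=1, n7=1.
So Y = 1. (Without the fault it would be 0.)

1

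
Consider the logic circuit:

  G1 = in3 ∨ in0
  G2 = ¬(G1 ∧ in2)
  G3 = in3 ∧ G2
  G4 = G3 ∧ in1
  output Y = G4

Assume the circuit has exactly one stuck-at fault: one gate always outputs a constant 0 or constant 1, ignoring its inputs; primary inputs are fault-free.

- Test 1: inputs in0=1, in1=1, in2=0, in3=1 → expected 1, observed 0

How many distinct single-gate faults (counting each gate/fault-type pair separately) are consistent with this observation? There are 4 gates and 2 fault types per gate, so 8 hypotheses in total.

Fault-free: G1=1, G2=1, G3=1, G4=1 → 1. Observed 0.
  G1 stuck-at-0: output 1 ✗
  G1 stuck-at-1: output 1 ✗
  G2 stuck-at-0: output 0 ✓
  G2 stuck-at-1: output 1 ✗
  G3 stuck-at-0: output 0 ✓
  G3 stuck-at-1: output 1 ✗
  G4 stuck-at-0: output 0 ✓
  G4 stuck-at-1: output 1 ✗
Consistent faults: {G2 stuck-at-0, G3 stuck-at-0, G4 stuck-at-0} — 3 in all.

3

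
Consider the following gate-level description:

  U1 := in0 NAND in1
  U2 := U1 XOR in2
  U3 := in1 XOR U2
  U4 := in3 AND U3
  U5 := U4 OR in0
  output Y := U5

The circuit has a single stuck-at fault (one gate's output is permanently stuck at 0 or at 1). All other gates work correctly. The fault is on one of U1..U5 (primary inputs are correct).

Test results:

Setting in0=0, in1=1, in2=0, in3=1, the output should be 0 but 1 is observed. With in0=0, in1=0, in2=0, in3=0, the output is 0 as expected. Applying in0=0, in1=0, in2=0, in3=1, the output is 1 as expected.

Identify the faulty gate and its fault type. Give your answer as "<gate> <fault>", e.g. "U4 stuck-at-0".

U3 stuck-at-1

Fault-free values for test 1 (in0=0, in1=1, in2=0, in3=1): U1=1, U2=1, U3=0, U4=0, U5=0, giving Y=0. Observed 1.
Test 1: faults giving observed 1 are {U1 stuck-at-0, U2 stuck-at-0, U3 stuck-at-1, U4 stuck-at-1, U5 stuck-at-1}.
Test 2 (in0=0, in1=0, in2=0, in3=0): fault-free U1=1, U2=1, U3=1, U4=0, U5=0 → 0; observed 0. Eliminates U4 stuck-at-1, U5 stuck-at-1.
Test 3 (in0=0, in1=0, in2=0, in3=1): fault-free U1=1, U2=1, U3=1, U4=1, U5=1 → 1; observed 1. Eliminates U1 stuck-at-0, U2 stuck-at-0.
Only U3 stuck-at-1 is consistent with every test.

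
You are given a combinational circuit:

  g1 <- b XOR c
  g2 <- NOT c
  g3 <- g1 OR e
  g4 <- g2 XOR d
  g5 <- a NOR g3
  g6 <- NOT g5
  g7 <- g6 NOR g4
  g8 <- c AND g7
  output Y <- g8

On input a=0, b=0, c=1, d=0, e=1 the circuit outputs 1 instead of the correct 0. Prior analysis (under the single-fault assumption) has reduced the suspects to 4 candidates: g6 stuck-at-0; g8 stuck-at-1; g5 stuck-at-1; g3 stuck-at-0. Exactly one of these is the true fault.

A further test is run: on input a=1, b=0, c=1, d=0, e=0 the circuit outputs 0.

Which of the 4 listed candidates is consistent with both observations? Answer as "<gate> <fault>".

g3 stuck-at-0

Evaluate each candidate on input a=1, b=0, c=1, d=0, e=0:
  g6 stuck-at-0: g1=1, g2=0, g3=1, g4=0, g5=0, g6=0 [stuck-at-0], g7=1, g8=1 → 1 — eliminated
  g8 stuck-at-1: g1=1, g2=0, g3=1, g4=0, g5=0, g6=1, g7=0, g8=1 [stuck-at-1] → 1 — eliminated
  g5 stuck-at-1: g1=1, g2=0, g3=1, g4=0, g5=1 [stuck-at-1], g6=0, g7=1, g8=1 → 1 — eliminated
  g3 stuck-at-0: g1=1, g2=0, g3=0 [stuck-at-0], g4=0, g5=0, g6=1, g7=0, g8=0 → 0 — matches
Only g3 stuck-at-0 reproduces the observed 0.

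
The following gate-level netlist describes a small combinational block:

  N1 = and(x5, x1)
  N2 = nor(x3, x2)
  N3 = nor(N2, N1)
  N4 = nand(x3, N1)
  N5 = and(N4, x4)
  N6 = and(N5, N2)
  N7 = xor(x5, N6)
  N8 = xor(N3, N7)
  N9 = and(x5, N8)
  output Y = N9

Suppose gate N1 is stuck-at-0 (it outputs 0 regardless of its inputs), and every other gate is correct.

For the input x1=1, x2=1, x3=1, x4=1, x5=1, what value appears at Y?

0

Propagate with N1 forced: N1=0 [stuck-at-0], N2=0, N3=1, N4=1, N5=1, N6=0, N7=1, N8=0, N9=0.
So Y = 0. (Without the fault it would be 1.)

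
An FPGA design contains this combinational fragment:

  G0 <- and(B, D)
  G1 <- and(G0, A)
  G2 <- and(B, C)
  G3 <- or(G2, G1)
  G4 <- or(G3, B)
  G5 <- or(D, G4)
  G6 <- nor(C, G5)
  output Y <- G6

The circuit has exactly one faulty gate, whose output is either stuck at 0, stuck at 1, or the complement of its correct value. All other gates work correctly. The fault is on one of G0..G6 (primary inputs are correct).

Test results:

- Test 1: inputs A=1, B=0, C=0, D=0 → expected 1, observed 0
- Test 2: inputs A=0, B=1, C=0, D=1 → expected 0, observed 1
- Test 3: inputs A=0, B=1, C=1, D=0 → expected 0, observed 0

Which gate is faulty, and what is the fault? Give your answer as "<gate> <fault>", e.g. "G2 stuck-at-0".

G5 inverted output

Fault-free values for test 1 (A=1, B=0, C=0, D=0): G0=0, G1=0, G2=0, G3=0, G4=0, G5=0, G6=1, giving Y=1. Observed 0.
Test 1: faults giving observed 0 are {G0 stuck-at-1, G0 inverted output, G1 stuck-at-1, G1 inverted output, G2 stuck-at-1, G2 inverted output, G3 stuck-at-1, G3 inverted output, G4 stuck-at-1, G4 inverted output, G5 stuck-at-1, G5 inverted output, G6 stuck-at-0, G6 inverted output}.
Test 2 (A=0, B=1, C=0, D=1): fault-free G0=1, G1=0, G2=0, G3=0, G4=1, G5=1, G6=0 → 0; observed 1. Eliminates G0 stuck-at-1, G0 inverted output, G1 stuck-at-1, G1 inverted output, G2 stuck-at-1, G2 inverted output, G3 stuck-at-1, G3 inverted output, G4 stuck-at-1, G4 inverted output, G5 stuck-at-1, G6 stuck-at-0.
Test 3 (A=0, B=1, C=1, D=0): fault-free G0=0, G1=0, G2=1, G3=1, G4=1, G5=1, G6=0 → 0; observed 0. Eliminates G6 inverted output.
Only G5 inverted output is consistent with every test.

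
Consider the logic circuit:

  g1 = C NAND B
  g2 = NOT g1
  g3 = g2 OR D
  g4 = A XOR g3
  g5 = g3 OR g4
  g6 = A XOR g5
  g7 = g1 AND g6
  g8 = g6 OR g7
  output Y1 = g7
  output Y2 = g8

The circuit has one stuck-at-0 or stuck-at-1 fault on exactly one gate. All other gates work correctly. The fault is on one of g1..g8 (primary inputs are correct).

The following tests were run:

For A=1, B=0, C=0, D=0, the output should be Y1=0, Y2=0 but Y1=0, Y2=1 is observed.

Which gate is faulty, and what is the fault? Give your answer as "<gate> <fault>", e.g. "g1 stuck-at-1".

Fault-free values for test 1 (A=1, B=0, C=0, D=0): g1=1, g2=0, g3=0, g4=1, g5=1, g6=0, g7=0, g8=0, giving Y1=0, Y2=0. Observed Y1=0, Y2=1.
Test 1: faults giving observed Y1=0, Y2=1 are {g8 stuck-at-1}.
Only g8 stuck-at-1 is consistent with every test.

g8 stuck-at-1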